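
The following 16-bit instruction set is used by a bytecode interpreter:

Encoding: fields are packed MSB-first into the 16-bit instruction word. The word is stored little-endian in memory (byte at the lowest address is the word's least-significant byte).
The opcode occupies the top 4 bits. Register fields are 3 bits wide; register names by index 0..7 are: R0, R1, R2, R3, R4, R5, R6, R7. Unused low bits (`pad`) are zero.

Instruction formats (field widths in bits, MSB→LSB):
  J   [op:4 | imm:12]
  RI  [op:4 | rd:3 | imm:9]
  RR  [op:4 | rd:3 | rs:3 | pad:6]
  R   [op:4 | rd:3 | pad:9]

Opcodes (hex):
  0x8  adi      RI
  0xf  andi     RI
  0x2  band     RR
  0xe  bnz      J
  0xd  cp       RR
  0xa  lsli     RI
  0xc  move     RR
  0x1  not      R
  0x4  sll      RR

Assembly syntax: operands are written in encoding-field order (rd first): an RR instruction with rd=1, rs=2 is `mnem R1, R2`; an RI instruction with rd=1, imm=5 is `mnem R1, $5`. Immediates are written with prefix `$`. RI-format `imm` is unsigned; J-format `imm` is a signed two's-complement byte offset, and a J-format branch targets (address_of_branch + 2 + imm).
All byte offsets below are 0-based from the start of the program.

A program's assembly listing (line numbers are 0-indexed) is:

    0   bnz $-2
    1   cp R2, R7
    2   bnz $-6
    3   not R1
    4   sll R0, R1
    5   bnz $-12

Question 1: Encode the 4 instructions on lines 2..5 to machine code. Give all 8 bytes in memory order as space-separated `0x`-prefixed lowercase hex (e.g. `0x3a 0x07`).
0xfa 0xef 0x00 0x12 0x40 0x40 0xf4 0xef

2. bnz fields op=0xe:4|imm=-6:12 → word effah → fa ef
3. not fields op=0x1:4|rd=1:3|pad=0:9 → word 1200h → 00 12
4. sll fields op=0x4:4|rd=0:3|rs=1:3|pad=0:6 → word 4040h → 40 40
5. bnz fields op=0xe:4|imm=-12:12 → word eff4h → f4 ef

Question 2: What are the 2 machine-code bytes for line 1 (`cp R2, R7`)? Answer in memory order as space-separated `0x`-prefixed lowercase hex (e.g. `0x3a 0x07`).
1. cp fields op=0xd:4|rd=2:3|rs=7:3|pad=0:6 → word d5c0h → c0 d5

0xc0 0xd5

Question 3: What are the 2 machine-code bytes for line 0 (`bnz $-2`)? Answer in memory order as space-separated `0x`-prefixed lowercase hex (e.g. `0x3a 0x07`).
L0: bnz op=0xe:4|imm=-2:12 ⇒ 0xeffe ⇒ little fe ef

0xfe 0xef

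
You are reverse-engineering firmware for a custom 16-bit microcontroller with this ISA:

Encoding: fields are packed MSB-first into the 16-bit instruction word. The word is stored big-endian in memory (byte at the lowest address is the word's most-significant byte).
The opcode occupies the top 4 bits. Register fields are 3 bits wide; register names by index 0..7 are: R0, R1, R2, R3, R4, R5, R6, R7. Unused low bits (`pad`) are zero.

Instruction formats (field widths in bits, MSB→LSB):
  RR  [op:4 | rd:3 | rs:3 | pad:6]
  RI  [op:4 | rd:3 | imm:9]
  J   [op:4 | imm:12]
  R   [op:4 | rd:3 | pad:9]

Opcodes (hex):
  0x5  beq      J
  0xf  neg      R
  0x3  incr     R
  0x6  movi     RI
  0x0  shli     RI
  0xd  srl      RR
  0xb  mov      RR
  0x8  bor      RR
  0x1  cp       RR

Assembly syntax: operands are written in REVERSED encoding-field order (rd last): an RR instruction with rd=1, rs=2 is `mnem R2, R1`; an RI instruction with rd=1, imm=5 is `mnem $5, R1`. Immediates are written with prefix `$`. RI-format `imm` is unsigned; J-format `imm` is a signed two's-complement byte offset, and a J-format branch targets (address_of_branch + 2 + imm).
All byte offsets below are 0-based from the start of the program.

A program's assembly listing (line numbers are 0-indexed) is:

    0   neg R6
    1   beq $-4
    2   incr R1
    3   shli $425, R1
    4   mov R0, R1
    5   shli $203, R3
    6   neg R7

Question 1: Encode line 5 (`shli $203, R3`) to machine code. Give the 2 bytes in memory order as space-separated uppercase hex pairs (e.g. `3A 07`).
06 CB

L5: shli op=0x0:4|rd=3:3|imm=203:9 ⇒ 0x06cb ⇒ big 06 cb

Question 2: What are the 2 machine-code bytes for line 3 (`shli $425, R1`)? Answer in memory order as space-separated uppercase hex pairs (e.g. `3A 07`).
03 A9

L3: shli op=0x0:4|rd=1:3|imm=425:9 ⇒ 0x03a9 ⇒ big 03 a9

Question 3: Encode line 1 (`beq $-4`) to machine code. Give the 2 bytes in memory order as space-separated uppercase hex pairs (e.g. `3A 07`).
5F FC

line 1 (beq): pack op=0x5:4|imm=-4:12 = 0x5ffc; big→ 5f fc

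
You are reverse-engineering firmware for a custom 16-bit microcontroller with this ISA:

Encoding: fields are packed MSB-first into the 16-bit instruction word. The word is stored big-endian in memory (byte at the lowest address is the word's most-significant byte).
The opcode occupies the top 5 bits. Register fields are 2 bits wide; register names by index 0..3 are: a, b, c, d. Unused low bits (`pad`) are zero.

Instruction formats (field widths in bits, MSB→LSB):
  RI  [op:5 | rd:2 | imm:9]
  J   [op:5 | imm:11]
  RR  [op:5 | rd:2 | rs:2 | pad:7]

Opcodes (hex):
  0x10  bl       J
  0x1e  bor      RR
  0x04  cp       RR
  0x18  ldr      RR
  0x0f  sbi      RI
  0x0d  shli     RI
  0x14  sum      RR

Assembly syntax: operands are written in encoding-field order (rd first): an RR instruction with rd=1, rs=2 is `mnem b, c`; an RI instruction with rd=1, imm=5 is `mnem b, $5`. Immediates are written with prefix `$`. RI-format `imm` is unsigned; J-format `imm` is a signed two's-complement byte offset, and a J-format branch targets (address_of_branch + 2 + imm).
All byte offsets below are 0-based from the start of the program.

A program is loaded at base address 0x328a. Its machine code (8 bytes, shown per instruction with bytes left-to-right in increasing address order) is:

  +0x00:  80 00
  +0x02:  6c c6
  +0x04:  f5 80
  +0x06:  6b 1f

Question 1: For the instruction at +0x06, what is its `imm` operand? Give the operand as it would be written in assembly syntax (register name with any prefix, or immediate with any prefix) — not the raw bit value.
$287

@+06  big-endian(6b 1f) = 0x6b1f
  op=0x6b1f>>11=0xd ⇒ shli (RI)
  rd: (w>>9)&0x3=0x1 → b
  imm: (w>>0)&0x1ff=0x11f → $287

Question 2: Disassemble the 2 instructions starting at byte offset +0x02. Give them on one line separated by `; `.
shli c, $198; bor c, d

@+02  big-endian(6c c6) = 0x6cc6
  opcode bits[15:11]=0xd: shli/RI
  [10:9] rd=2 = c
  [8:0] imm=198 = $198
@+04  big-endian(f5 80) = 0xf580
  opcode bits[15:11]=0x1e: bor/RR
  [10:9] rd=2 = c
  [8:7] rs=3 = d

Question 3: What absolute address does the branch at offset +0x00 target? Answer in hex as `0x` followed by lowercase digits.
0x328c

[00] 80 00 → 0x8000
  opcode bits[15:11]=0x10: bl/J
  [10:0] imm=0 = $0
  target = base 0x328a + off 0x00 + 2 + imm 0 = 0x328c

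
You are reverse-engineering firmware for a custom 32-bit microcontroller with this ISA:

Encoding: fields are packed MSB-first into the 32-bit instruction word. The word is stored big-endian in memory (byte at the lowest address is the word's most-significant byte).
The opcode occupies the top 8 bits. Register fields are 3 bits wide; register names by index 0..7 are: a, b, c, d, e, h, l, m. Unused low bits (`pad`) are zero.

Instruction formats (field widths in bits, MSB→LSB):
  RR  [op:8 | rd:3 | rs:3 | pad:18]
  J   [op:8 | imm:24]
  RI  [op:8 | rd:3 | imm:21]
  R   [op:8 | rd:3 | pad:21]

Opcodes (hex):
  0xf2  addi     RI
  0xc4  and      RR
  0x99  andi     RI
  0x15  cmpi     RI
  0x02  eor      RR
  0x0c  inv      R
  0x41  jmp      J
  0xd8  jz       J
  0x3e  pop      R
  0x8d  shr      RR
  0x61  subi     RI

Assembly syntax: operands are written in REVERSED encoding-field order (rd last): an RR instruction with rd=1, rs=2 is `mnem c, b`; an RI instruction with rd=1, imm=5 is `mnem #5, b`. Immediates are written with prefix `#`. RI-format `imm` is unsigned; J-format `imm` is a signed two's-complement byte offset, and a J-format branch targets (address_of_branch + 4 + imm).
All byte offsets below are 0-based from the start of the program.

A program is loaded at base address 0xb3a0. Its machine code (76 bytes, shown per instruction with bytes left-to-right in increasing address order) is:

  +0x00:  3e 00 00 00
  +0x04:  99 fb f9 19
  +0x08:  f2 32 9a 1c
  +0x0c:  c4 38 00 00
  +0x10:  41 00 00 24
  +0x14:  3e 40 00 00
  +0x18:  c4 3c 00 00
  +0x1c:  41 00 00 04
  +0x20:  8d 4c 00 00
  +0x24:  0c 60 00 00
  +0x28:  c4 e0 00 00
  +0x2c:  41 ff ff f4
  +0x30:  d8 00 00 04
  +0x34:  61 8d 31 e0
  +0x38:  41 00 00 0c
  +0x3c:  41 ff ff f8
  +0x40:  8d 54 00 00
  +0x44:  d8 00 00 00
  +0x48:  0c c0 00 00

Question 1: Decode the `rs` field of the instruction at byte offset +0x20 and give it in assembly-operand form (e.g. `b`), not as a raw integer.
d

+0x20: 8d 4c 00 00 ⇒ word 0x8d4c0000 (big)
  op=0x8d4c0000>>24=0x8d ⇒ shr (RR)
  [23:21] rd=2 = c
  [20:18] rs=3 = d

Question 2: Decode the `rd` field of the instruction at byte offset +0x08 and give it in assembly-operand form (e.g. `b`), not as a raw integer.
b

off 0x08: read f2 32 9a 1c as big → 0xf2329a1c
  op=0xf2329a1c>>24=0xf2 ⇒ addi (RI)
  rd: (w>>21)&0x7=0x1 → b
  imm: (w>>0)&0x1fffff=0x129a1c → #1219100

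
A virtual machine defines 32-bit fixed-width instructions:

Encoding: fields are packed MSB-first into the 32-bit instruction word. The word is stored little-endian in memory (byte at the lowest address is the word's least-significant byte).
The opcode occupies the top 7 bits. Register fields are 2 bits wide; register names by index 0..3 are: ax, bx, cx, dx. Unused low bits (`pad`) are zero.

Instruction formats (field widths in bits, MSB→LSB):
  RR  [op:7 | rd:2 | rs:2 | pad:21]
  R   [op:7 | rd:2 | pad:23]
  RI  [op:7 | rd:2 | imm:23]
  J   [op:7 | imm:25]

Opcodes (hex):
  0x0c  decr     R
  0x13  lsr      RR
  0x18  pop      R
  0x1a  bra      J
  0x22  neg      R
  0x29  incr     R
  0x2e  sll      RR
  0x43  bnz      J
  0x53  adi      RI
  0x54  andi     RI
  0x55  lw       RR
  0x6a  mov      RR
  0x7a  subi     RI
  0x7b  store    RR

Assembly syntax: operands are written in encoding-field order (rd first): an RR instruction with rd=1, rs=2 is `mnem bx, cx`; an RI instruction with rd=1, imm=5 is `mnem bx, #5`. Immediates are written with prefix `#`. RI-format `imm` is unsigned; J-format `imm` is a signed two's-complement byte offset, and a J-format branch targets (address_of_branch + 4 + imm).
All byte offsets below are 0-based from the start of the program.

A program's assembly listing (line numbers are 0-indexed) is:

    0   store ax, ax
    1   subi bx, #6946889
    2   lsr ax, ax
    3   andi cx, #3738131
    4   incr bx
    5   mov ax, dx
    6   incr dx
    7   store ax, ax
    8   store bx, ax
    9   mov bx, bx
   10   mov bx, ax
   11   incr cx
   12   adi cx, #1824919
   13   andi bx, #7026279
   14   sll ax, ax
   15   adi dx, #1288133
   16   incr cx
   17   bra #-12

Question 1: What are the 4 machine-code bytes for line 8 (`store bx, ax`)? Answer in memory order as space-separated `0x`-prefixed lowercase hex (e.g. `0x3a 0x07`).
0x00 0x00 0x80 0xf6

line 8 (store): pack op=0x7b:7|rd=1:2|rs=0:2|pad=0:21 = 0xf6800000; little→ 00 00 80 f6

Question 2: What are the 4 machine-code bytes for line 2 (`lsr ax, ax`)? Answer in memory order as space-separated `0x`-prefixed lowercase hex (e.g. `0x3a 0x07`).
L2: lsr op=0x13:7|rd=0:2|rs=0:2|pad=0:21 ⇒ 0x26000000 ⇒ little 00 00 00 26

0x00 0x00 0x00 0x26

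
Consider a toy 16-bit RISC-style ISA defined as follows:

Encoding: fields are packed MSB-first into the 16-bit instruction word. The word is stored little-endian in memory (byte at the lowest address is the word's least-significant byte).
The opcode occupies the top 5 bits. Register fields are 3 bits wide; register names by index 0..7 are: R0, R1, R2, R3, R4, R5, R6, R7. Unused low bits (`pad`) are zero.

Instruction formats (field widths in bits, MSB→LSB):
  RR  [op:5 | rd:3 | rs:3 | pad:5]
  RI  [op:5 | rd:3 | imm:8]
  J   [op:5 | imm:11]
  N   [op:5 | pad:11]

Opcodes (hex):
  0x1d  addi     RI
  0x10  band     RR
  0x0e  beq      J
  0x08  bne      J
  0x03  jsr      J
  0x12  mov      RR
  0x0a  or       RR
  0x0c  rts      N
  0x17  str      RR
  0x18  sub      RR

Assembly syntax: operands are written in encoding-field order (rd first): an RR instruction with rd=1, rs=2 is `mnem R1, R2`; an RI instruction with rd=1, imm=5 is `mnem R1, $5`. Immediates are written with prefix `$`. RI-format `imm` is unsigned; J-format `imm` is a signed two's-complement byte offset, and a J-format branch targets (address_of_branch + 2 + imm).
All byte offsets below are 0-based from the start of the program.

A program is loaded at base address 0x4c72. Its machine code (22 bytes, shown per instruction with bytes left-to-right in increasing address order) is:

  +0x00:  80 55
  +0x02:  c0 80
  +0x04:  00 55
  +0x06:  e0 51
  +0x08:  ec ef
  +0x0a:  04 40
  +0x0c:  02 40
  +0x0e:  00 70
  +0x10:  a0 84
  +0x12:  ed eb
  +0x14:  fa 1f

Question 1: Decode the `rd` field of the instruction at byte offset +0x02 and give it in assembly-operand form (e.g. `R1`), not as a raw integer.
[02] c0 80 → 0x80c0
  op=0x80c0>>11=0x10 ⇒ band (RR)
  rd@[10:8]=0x0 ⇒ R0
  rs@[7:5]=0x6 ⇒ R6

R0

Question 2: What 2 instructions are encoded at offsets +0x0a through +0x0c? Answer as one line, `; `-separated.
bne $4; bne $2

[0a] 04 40 → 0x4004
  top 5b → 0x8 → bne [J]
  [10:0] imm=4 = $4
[0c] 02 40 → 0x4002
  top 5b → 0x8 → bne [J]
  [10:0] imm=2 = $2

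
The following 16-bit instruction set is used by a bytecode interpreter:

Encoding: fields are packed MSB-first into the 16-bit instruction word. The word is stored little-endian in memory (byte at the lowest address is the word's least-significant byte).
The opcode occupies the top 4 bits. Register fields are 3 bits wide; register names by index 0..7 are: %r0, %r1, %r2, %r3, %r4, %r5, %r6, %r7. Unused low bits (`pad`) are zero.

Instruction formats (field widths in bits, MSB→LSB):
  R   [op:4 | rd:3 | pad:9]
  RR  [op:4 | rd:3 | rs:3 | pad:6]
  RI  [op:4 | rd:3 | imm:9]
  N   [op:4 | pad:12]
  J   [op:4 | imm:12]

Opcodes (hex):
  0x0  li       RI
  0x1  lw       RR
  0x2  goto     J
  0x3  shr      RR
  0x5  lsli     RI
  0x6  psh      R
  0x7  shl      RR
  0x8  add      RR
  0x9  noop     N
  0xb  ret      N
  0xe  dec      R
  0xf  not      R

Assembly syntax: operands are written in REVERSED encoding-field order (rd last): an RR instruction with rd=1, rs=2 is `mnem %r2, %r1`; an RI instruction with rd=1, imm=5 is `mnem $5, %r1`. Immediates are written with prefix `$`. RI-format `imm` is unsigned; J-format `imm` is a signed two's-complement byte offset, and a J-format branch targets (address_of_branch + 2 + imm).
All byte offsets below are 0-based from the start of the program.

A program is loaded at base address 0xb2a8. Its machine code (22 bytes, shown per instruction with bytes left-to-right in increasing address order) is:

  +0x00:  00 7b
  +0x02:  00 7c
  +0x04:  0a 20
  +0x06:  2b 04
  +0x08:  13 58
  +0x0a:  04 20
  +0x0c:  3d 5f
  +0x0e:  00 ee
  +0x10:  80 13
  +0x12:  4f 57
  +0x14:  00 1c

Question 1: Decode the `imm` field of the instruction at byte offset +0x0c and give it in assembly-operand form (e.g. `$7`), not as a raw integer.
$317

+0x0c: 3d 5f ⇒ word 0x5f3d (little)
  op=0x5f3d>>12=0x5 ⇒ lsli (RI)
  rd@[11:9]=0x7 ⇒ %r7
  imm@[8:0]=0x13d ⇒ $317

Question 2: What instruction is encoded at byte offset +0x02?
shl %r0, %r6

@+02  little-endian(00 7c) = 0x7c00
  op=0x7c00>>12=0x7 ⇒ shl (RR)
  [11:9] rd=6 = %r6
  [8:6] rs=0 = %r0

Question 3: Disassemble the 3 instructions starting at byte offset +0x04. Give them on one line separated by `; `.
goto $10; li $43, %r2; lsli $19, %r4

off 0x04: read 0a 20 as little → 0x200a
  top 4b → 0x2 → goto [J]
  imm: (w>>0)&0xfff=0xa → $10
off 0x06: read 2b 04 as little → 0x042b
  top 4b → 0x0 → li [RI]
  rd: (w>>9)&0x7=0x2 → %r2
  imm: (w>>0)&0x1ff=0x2b → $43
off 0x08: read 13 58 as little → 0x5813
  top 4b → 0x5 → lsli [RI]
  rd: (w>>9)&0x7=0x4 → %r4
  imm: (w>>0)&0x1ff=0x13 → $19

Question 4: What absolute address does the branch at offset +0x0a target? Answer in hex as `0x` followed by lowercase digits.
[0a] 04 20 → 0x2004
  op=0x2004>>12=0x2 ⇒ goto (J)
  imm: (w>>0)&0xfff=0x4 → $4
  target = base 0xb2a8 + off 0x0a + 2 + imm 4 = 0xb2b8

0xb2b8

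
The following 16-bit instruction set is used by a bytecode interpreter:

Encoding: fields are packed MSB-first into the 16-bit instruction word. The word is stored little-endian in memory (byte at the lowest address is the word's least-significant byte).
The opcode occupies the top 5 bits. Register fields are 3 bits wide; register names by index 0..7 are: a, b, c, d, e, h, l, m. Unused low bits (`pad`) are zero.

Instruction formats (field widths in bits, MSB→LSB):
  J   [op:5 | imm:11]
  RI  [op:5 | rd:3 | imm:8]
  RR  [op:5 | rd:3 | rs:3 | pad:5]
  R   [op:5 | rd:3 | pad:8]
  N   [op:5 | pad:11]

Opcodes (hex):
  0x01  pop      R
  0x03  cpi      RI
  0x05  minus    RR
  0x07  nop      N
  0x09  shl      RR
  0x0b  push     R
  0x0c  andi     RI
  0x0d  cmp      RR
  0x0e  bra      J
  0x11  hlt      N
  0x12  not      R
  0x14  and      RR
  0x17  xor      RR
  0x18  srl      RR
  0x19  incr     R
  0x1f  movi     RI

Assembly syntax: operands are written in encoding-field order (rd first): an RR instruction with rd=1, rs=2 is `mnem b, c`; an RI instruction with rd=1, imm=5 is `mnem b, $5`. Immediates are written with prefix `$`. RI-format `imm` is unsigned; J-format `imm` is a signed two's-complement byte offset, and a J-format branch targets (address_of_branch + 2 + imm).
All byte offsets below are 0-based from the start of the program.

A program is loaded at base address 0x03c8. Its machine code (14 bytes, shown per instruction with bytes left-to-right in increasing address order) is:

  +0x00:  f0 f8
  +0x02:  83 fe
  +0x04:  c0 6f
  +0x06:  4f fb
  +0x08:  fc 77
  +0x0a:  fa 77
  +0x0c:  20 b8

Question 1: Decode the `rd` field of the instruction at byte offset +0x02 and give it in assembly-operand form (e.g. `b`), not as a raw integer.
l

@+02  little-endian(83 fe) = 0xfe83
  opcode bits[15:11]=0x1f: movi/RI
  [10:8] rd=6 = l
  [7:0] imm=131 = $131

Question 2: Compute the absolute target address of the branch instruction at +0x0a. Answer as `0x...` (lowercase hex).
@+0a  little-endian(fa 77) = 0x77fa
  opcode bits[15:11]=0xe: bra/J
  imm: (w>>0)&0x7ff=0x7fa (s11→-6) → $-6
  target = base 0x03c8 + off 0x0a + 2 + imm -6 = 0x03ce

0x03ce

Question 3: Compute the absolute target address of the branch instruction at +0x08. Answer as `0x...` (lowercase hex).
@+08  little-endian(fc 77) = 0x77fc
  op=0x77fc>>11=0xe ⇒ bra (J)
  imm@[10:0]=0x7fc (s11→-4) ⇒ $-4
  target = base 0x03c8 + off 0x08 + 2 + imm -4 = 0x03ce

0x03ce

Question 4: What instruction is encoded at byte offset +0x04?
cmp m, l

@+04  little-endian(c0 6f) = 0x6fc0
  op=0x6fc0>>11=0xd ⇒ cmp (RR)
  rd@[10:8]=0x7 ⇒ m
  rs@[7:5]=0x6 ⇒ l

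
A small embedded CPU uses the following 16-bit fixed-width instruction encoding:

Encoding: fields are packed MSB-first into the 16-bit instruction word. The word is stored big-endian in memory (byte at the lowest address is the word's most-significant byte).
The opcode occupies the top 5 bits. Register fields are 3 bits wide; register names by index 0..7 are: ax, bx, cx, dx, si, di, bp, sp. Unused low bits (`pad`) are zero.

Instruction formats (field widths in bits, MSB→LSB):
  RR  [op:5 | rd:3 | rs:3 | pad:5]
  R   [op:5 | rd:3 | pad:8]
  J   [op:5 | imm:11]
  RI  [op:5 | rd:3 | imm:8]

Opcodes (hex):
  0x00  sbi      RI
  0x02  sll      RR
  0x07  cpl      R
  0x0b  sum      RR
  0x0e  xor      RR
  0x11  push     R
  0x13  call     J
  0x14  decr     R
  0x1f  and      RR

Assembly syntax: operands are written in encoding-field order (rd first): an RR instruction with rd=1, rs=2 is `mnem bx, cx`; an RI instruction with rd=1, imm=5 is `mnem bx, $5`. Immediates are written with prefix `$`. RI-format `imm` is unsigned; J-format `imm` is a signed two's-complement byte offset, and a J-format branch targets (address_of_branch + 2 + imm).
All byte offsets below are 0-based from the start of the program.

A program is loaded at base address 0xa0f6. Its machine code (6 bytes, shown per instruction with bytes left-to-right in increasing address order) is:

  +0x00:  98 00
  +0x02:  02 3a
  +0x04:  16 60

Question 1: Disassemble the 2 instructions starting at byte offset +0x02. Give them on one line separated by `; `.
@+02  big-endian(02 3a) = 0x023a
  top 5b → 0x0 → sbi [RI]
  [10:8] rd=2 = cx
  [7:0] imm=58 = $58
@+04  big-endian(16 60) = 0x1660
  top 5b → 0x2 → sll [RR]
  [10:8] rd=6 = bp
  [7:5] rs=3 = dx

sbi cx, $58; sll bp, dx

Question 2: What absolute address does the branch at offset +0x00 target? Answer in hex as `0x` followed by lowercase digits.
0xa0f8

off 0x00: read 98 00 as big → 0x9800
  opcode bits[15:11]=0x13: call/J
  [10:0] imm=0 = $0
  target = base 0xa0f6 + off 0x00 + 2 + imm 0 = 0xa0f8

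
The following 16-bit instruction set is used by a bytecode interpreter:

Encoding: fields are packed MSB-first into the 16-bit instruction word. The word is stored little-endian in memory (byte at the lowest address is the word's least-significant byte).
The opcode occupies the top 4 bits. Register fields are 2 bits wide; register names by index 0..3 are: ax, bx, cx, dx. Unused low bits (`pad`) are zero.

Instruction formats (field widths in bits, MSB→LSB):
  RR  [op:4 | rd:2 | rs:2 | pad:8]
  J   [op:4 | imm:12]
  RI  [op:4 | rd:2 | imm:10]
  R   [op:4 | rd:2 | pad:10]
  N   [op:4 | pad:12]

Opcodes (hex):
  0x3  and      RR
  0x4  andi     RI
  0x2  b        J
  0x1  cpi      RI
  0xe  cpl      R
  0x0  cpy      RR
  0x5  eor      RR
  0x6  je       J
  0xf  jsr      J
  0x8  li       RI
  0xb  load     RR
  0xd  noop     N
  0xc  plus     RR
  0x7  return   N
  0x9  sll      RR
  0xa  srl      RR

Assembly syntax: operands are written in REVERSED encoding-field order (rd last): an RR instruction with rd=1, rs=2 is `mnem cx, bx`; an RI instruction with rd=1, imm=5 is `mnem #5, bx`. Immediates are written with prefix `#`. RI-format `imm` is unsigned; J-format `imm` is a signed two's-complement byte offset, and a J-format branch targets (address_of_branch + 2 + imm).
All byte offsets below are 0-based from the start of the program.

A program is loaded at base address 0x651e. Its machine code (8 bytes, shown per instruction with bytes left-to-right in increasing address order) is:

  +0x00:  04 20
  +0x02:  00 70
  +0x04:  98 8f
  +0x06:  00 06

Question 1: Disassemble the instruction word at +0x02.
return

@+02  little-endian(00 70) = 0x7000
  top 4b → 0x7 → return [N]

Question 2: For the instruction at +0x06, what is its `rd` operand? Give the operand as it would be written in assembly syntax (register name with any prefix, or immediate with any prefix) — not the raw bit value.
bx

+0x06: 00 06 ⇒ word 0x0600 (little)
  top 4b → 0x0 → cpy [RR]
  rd: (w>>10)&0x3=0x1 → bx
  rs: (w>>8)&0x3=0x2 → cx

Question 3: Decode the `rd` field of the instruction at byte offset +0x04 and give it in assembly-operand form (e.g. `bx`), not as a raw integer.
off 0x04: read 98 8f as little → 0x8f98
  opcode bits[15:12]=0x8: li/RI
  [11:10] rd=3 = dx
  [9:0] imm=920 = #920

dx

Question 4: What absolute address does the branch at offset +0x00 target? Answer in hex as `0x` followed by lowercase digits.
0x6524

off 0x00: read 04 20 as little → 0x2004
  opcode bits[15:12]=0x2: b/J
  imm: (w>>0)&0xfff=0x4 → #4
  target = base 0x651e + off 0x00 + 2 + imm 4 = 0x6524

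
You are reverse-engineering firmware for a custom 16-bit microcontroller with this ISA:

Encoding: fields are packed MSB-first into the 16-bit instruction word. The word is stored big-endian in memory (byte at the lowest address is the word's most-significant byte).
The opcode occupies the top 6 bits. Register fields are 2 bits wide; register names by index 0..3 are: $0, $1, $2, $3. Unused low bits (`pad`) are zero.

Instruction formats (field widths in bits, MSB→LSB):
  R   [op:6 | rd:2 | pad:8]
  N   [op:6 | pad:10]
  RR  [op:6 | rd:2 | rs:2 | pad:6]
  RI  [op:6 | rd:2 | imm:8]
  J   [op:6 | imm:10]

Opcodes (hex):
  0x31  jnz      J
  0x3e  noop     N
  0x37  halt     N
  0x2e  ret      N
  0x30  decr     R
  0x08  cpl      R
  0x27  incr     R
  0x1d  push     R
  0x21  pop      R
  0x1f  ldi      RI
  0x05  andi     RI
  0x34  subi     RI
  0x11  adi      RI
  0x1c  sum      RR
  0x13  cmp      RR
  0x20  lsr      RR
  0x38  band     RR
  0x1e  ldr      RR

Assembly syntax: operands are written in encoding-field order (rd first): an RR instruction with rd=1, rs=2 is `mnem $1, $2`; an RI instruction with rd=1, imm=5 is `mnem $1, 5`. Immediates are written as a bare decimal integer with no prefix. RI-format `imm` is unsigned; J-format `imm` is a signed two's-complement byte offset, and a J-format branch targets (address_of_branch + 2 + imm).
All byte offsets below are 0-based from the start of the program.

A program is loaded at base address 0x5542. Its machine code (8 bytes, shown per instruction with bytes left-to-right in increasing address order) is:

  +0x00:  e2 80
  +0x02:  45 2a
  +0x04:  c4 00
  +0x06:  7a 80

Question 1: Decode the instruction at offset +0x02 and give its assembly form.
adi $1, 42

@+02  big-endian(45 2a) = 0x452a
  opcode bits[15:10]=0x11: adi/RI
  rd: (w>>8)&0x3=0x1 → $1
  imm: (w>>0)&0xff=0x2a → 42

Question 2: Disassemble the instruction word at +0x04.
[04] c4 00 → 0xc400
  top 6b → 0x31 → jnz [J]
  imm: (w>>0)&0x3ff=0x0 → 0

jnz 0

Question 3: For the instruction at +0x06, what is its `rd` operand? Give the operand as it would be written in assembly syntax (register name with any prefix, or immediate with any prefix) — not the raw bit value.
[06] 7a 80 → 0x7a80
  op=0x7a80>>10=0x1e ⇒ ldr (RR)
  rd: (w>>8)&0x3=0x2 → $2
  rs: (w>>6)&0x3=0x2 → $2

$2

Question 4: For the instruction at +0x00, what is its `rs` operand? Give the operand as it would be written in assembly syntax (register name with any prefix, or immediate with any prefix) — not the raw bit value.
[00] e2 80 → 0xe280
  op=0xe280>>10=0x38 ⇒ band (RR)
  [9:8] rd=2 = $2
  [7:6] rs=2 = $2

$2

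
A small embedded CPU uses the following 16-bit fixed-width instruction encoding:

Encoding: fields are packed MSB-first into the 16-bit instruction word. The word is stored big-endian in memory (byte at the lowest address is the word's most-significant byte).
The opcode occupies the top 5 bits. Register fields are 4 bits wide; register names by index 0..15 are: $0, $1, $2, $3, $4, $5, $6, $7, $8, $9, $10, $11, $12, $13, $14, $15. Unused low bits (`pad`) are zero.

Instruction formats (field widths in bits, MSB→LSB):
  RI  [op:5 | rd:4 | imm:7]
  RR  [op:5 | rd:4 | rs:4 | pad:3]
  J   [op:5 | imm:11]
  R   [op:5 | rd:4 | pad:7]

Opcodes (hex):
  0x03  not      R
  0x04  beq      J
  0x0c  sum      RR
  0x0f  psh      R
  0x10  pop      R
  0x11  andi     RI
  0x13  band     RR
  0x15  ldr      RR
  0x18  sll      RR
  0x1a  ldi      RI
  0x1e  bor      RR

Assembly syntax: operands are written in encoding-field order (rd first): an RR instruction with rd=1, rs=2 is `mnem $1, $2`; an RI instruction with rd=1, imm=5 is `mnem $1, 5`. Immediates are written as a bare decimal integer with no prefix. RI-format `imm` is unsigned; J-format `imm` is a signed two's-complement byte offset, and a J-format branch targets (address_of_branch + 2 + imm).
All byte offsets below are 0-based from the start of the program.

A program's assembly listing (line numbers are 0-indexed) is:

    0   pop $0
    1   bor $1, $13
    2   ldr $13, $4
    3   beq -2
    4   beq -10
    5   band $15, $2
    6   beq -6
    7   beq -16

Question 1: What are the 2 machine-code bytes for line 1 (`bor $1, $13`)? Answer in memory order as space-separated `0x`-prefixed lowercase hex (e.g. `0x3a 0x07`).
0xf0 0xe8

1. bor fields op=0x1e:5|rd=1:4|rs=13:4|pad=0:3 → word f0e8h → f0 e8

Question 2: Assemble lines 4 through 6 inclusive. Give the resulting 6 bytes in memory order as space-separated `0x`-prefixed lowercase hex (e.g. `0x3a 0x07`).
L4: beq op=0x4:5|imm=-10:11 ⇒ 0x27f6 ⇒ big 27 f6
L5: band op=0x13:5|rd=15:4|rs=2:4|pad=0:3 ⇒ 0x9f90 ⇒ big 9f 90
L6: beq op=0x4:5|imm=-6:11 ⇒ 0x27fa ⇒ big 27 fa

0x27 0xf6 0x9f 0x90 0x27 0xfa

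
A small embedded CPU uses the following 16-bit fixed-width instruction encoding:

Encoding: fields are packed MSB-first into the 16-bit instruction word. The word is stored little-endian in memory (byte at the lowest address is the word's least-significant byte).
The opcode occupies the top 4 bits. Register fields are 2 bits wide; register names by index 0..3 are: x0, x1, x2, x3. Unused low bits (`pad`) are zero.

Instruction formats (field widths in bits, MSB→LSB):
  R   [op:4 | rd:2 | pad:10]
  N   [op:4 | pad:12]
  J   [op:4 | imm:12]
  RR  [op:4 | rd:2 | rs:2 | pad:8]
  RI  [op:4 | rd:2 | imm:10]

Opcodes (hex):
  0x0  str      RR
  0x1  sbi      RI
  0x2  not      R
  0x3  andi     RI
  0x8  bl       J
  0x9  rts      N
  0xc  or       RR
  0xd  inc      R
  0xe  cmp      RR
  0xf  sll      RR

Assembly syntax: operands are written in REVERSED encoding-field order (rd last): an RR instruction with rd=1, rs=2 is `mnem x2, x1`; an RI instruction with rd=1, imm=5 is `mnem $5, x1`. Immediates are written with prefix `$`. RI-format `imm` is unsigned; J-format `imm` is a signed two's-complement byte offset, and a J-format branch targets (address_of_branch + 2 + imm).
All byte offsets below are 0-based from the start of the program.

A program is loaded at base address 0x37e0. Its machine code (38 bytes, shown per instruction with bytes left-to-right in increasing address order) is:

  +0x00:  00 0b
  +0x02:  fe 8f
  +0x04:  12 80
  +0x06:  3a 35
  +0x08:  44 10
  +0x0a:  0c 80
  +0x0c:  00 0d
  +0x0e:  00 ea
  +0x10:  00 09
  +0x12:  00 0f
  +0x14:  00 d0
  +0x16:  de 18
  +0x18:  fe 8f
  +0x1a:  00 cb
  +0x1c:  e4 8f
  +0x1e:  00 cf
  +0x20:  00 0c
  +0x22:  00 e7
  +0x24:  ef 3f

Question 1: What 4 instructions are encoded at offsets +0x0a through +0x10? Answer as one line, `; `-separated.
bl $12; str x1, x3; cmp x2, x2; str x1, x2

@+0a  little-endian(0c 80) = 0x800c
  top 4b → 0x8 → bl [J]
  [11:0] imm=12 = $12
@+0c  little-endian(00 0d) = 0x0d00
  top 4b → 0x0 → str [RR]
  [11:10] rd=3 = x3
  [9:8] rs=1 = x1
@+0e  little-endian(00 ea) = 0xea00
  top 4b → 0xe → cmp [RR]
  [11:10] rd=2 = x2
  [9:8] rs=2 = x2
@+10  little-endian(00 09) = 0x0900
  top 4b → 0x0 → str [RR]
  [11:10] rd=2 = x2
  [9:8] rs=1 = x1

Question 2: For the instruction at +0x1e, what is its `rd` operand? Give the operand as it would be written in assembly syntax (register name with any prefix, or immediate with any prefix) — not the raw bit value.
x3

off 0x1e: read 00 cf as little → 0xcf00
  top 4b → 0xc → or [RR]
  rd: (w>>10)&0x3=0x3 → x3
  rs: (w>>8)&0x3=0x3 → x3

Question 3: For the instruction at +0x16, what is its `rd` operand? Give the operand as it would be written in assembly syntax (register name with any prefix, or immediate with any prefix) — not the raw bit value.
x2

off 0x16: read de 18 as little → 0x18de
  opcode bits[15:12]=0x1: sbi/RI
  rd: (w>>10)&0x3=0x2 → x2
  imm: (w>>0)&0x3ff=0xde → $222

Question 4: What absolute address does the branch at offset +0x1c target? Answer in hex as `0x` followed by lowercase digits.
[1c] e4 8f → 0x8fe4
  opcode bits[15:12]=0x8: bl/J
  imm@[11:0]=0xfe4 (s12→-28) ⇒ $-28
  target = base 0x37e0 + off 0x1c + 2 + imm -28 = 0x37e2

0x37e2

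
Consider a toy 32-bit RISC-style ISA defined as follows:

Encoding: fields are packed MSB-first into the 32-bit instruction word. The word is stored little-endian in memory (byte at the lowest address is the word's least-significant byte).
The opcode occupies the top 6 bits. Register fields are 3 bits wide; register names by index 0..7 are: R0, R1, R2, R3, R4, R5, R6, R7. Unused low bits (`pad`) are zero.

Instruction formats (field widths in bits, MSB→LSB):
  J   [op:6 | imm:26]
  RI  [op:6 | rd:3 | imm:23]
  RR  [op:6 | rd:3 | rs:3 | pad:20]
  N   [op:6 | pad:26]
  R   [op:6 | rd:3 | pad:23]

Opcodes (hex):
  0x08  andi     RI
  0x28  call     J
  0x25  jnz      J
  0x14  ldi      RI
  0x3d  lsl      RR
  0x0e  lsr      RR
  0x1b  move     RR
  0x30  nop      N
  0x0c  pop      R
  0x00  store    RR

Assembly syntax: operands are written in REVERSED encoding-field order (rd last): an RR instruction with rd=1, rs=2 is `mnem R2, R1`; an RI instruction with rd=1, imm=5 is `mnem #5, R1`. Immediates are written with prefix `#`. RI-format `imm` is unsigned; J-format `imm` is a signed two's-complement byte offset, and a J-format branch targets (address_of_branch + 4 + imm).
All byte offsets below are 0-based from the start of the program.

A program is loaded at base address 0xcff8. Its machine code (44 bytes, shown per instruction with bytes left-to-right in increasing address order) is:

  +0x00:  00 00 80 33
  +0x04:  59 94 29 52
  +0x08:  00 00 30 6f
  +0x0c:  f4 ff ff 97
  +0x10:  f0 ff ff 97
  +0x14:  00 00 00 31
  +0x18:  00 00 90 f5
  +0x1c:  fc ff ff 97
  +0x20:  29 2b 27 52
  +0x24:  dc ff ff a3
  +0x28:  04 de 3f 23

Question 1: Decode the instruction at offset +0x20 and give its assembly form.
off 0x20: read 29 2b 27 52 as little → 0x52272b29
  opcode bits[31:26]=0x14: ldi/RI
  rd: (w>>23)&0x7=0x4 → R4
  imm: (w>>0)&0x7fffff=0x272b29 → #2566953

ldi #2566953, R4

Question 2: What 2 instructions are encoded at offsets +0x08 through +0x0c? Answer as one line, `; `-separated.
off 0x08: read 00 00 30 6f as little → 0x6f300000
  top 6b → 0x1b → move [RR]
  rd: (w>>23)&0x7=0x6 → R6
  rs: (w>>20)&0x7=0x3 → R3
off 0x0c: read f4 ff ff 97 as little → 0x97fffff4
  top 6b → 0x25 → jnz [J]
  imm: (w>>0)&0x3ffffff=0x3fffff4 (s26→-12) → #-12

move R3, R6; jnz #-12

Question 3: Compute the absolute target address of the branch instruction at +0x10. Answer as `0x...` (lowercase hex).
+0x10: f0 ff ff 97 ⇒ word 0x97fffff0 (little)
  top 6b → 0x25 → jnz [J]
  imm@[25:0]=0x3fffff0 (s26→-16) ⇒ #-16
  target = base 0xcff8 + off 0x10 + 4 + imm -16 = 0xcffc

0xcffc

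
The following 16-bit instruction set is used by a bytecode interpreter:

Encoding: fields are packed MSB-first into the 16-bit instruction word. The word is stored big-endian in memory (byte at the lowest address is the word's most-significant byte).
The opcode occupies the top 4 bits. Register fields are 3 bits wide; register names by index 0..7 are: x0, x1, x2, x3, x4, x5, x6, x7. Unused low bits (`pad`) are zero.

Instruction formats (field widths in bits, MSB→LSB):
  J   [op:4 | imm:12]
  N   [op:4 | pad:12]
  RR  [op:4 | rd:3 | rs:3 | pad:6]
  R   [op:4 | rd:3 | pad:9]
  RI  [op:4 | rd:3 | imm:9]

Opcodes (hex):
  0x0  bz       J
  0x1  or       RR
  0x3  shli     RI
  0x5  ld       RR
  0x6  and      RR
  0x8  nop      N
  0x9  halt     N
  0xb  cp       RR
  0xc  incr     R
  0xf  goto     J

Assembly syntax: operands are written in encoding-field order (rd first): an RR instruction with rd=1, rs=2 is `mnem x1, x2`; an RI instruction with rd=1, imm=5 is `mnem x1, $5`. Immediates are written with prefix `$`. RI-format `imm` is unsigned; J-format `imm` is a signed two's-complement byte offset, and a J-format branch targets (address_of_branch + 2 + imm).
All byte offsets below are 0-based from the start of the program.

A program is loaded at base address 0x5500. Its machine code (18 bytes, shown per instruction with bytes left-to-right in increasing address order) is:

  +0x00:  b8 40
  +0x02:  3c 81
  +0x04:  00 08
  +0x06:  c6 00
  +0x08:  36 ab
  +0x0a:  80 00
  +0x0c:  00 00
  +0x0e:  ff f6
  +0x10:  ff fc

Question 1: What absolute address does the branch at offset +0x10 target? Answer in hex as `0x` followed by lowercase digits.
0x550e

+0x10: ff fc ⇒ word 0xfffc (big)
  op=0xfffc>>12=0xf ⇒ goto (J)
  imm@[11:0]=0xffc (s12→-4) ⇒ $-4
  target = base 0x5500 + off 0x10 + 2 + imm -4 = 0x550e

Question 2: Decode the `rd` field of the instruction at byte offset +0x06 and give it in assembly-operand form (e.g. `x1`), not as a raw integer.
x3

+0x06: c6 00 ⇒ word 0xc600 (big)
  top 4b → 0xc → incr [R]
  rd: (w>>9)&0x7=0x3 → x3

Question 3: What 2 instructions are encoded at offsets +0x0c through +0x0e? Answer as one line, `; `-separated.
bz $0; goto $-10

[0c] 00 00 → 0x0000
  opcode bits[15:12]=0x0: bz/J
  [11:0] imm=0 = $0
[0e] ff f6 → 0xfff6
  opcode bits[15:12]=0xf: goto/J
  [11:0] imm=4086 (s12→-10) = $-10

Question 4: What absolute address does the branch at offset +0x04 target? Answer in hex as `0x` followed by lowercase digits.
off 0x04: read 00 08 as big → 0x0008
  op=0x0008>>12=0x0 ⇒ bz (J)
  imm: (w>>0)&0xfff=0x8 → $8
  target = base 0x5500 + off 0x04 + 2 + imm 8 = 0x550e

0x550e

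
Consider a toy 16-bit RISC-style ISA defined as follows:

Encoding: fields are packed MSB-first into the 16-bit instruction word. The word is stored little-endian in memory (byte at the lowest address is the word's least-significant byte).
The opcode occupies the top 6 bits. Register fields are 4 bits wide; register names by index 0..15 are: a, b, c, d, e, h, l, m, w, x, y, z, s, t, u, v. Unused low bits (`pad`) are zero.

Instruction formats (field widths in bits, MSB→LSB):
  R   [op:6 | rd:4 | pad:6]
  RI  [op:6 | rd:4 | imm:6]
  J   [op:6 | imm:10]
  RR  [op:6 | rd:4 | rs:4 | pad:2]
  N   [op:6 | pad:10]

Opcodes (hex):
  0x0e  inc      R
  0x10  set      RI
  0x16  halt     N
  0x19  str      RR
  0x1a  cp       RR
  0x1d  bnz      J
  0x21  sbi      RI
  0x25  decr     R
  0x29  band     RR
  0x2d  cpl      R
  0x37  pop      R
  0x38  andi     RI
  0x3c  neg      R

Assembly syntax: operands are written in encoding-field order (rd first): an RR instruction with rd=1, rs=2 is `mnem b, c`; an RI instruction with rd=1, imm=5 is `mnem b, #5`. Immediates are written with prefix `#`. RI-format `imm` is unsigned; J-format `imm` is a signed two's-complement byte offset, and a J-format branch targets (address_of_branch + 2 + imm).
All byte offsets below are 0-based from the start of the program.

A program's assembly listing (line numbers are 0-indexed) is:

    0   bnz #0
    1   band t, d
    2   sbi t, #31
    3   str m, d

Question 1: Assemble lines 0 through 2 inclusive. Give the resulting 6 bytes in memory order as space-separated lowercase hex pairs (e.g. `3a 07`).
L0: bnz op=0x1d:6|imm=0:10 ⇒ 0x7400 ⇒ little 00 74
L1: band op=0x29:6|rd=13:4|rs=3:4|pad=0:2 ⇒ 0xa74c ⇒ little 4c a7
L2: sbi op=0x21:6|rd=13:4|imm=31:6 ⇒ 0x875f ⇒ little 5f 87

00 74 4c a7 5f 87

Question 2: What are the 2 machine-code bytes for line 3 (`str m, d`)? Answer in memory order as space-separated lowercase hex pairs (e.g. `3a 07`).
3. str fields op=0x19:6|rd=7:4|rs=3:4|pad=0:2 → word 65cch → cc 65

cc 65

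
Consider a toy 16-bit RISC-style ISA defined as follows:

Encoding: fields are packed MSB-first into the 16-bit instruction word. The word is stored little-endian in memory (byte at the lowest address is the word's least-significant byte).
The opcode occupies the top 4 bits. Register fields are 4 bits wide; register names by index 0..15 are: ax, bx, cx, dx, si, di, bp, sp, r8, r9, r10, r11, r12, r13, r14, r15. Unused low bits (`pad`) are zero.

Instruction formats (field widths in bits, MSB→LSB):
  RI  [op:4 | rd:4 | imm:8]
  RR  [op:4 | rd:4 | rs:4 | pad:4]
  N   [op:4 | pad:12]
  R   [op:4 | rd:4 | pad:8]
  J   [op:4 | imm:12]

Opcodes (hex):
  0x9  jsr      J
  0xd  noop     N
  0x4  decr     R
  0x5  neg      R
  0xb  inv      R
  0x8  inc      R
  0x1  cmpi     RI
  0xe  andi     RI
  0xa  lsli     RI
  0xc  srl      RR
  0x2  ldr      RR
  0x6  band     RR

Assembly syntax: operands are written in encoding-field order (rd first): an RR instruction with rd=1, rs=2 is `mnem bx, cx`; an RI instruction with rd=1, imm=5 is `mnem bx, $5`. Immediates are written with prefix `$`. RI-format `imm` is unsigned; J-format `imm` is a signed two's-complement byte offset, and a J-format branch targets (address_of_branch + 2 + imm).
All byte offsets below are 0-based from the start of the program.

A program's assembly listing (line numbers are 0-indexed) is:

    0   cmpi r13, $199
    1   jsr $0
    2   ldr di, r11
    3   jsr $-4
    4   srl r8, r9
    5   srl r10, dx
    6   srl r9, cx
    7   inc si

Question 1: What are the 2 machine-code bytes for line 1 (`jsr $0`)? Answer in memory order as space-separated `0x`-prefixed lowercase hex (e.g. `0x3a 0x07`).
1. jsr fields op=0x9:4|imm=0:12 → word 9000h → 00 90

0x00 0x90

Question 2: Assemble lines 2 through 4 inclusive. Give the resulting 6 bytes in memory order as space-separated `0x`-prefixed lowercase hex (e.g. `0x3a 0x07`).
L2: ldr op=0x2:4|rd=5:4|rs=11:4|pad=0:4 ⇒ 0x25b0 ⇒ little b0 25
L3: jsr op=0x9:4|imm=-4:12 ⇒ 0x9ffc ⇒ little fc 9f
L4: srl op=0xc:4|rd=8:4|rs=9:4|pad=0:4 ⇒ 0xc890 ⇒ little 90 c8

0xb0 0x25 0xfc 0x9f 0x90 0xc8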